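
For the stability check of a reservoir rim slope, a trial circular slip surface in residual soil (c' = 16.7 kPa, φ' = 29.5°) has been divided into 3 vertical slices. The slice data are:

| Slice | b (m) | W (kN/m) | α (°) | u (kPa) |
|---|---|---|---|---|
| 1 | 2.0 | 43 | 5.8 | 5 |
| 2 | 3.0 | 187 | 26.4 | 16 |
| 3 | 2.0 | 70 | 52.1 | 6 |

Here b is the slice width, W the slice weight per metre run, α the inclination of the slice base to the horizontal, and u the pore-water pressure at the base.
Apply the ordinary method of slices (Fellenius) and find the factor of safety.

Ordinary method of slices: FS = Σ[c'·Δl_i + (W_i cosα_i − u_i·Δl_i)·tanφ'] / Σ W_i sinα_i, with Δl_i = b_i / cosα_i.
Slice 1: Δl = 2.0/cos5.8° = 2.010 m; N'_1 = 43·cos5.8° − 5·2.010 = 32.7; c'Δl = 33.57; W sinα = 4.3
Slice 2: Δl = 3.0/cos26.4° = 3.349 m; N'_2 = 187·cos26.4° − 16·3.349 = 113.9; c'Δl = 55.93; W sinα = 83.1
Slice 3: Δl = 2.0/cos52.1° = 3.256 m; N'_3 = 70·cos52.1° − 6·3.256 = 23.5; c'Δl = 54.37; W sinα = 55.2
Σc'Δl = 143.9 kN/m; ΣN' = 170.1 kN/m; ΣW sinα = 142.7 kN/m
Resisting = 143.9 + 170.1·tan29.5° = 143.9 + 96.2 = 240.1 kN/m
FS = 240.1 / 142.7 = 1.682

FS = 1.68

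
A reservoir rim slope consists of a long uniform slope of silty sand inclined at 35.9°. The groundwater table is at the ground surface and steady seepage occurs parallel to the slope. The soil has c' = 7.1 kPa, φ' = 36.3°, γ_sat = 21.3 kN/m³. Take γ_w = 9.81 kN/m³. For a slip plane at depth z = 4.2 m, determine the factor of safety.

FS = 0.71

With seepage parallel to the slope and the water table at the surface, the effective normal stress on the slip plane uses the buoyant unit weight γ' = γ_sat − γ_w while the driving shear stress uses γ_sat:
FS = [c' + γ' z cos²β tanφ'] / [γ_sat z sinβ cosβ]
γ' = 21.3 − 9.81 = 11.49 kN/m³
Numerator = 7.1 + 11.49·4.2·cos²35.9°·tan36.3° = 7.1 + 11.49·4.2·0.6562·0.7346 = 30.360 kPa
Denominator = 21.3·4.2·sin35.9°·cos35.9° = 21.3·4.2·0.5864·0.8100 = 42.492 kPa
FS = 30.360 / 42.492 = 0.714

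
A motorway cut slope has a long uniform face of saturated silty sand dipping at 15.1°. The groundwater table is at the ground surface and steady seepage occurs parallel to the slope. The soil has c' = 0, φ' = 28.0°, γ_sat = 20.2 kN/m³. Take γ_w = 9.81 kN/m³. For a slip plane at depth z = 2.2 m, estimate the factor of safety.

FS = 1.01

With seepage parallel to the slope and the water table at the surface, the effective normal stress on the slip plane uses the buoyant unit weight γ' = γ_sat − γ_w while the driving shear stress uses γ_sat:
FS = [c' + γ' z cos²β tanφ'] / [γ_sat z sinβ cosβ]
(For c' = 0 this reduces to FS = (γ'/γ_sat)·tanφ'/tanβ.)
γ' = 20.2 − 9.81 = 10.39 kN/m³
Numerator = 0.0 + 10.39·2.2·cos²15.1°·tan28.0° = 0.0 + 10.39·2.2·0.9321·0.5317 = 11.329 kPa
Denominator = 20.2·2.2·sin15.1°·cos15.1° = 20.2·2.2·0.2605·0.9655 = 11.177 kPa
FS = 11.329 / 11.177 = 1.014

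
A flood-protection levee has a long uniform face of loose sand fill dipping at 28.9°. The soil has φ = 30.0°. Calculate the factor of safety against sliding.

FS = 1.05

For a dry cohesionless infinite slope the factor of safety is FS = tanφ / tanβ.
FS = tan30.0° / tan28.9° = 0.5774 / 0.5520 = 1.046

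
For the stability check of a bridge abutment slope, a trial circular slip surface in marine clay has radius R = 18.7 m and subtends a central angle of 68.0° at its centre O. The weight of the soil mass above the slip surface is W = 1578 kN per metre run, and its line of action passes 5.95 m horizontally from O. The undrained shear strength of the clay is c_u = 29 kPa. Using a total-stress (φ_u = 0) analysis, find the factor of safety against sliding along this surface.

FS = 1.28

Taking moments about the centre O, the resisting moment is provided by the undrained shear strength acting along the arc:
Arc length L_a = R·θ = 18.7·(68.0°·π/180) = 18.7·1.1868 = 22.19 m
M_R = c_u·L_a·R = 29·22.19·18.7 = 12035.6 kN·m/m
M_D = W·d = 1578·5.95 = 9389.1 kN·m/m
FS = M_R / M_D = 12035.6 / 9389.1 = 1.282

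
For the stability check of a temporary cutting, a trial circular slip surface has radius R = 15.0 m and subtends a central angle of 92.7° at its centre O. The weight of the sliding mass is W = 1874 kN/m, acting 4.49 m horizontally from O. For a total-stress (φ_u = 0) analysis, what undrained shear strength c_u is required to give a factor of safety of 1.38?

FS = c_u·L_a·R / (W·d), so c_u = FS·W·d / (L_a·R).
Arc length L_a = R·θ = 15.0·(92.7°·π/180) = 15.0·1.6179 = 24.27 m
c_u = 1.38·1874·4.49 / (24.27·15.0) = 11611.7 / 364.03 = 31.90 kPa

c_u = 31.9 kPa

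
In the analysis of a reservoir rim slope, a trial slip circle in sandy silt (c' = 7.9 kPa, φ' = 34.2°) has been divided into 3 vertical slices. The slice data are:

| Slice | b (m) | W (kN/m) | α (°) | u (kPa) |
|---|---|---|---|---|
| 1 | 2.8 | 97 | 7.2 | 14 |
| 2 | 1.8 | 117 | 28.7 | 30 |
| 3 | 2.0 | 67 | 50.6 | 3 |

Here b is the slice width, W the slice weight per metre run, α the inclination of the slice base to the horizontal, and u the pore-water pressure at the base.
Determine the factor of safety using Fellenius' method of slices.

Ordinary method of slices: FS = Σ[c'·Δl_i + (W_i cosα_i − u_i·Δl_i)·tanφ'] / Σ W_i sinα_i, with Δl_i = b_i / cosα_i.
Slice 1: Δl = 2.8/cos7.2° = 2.822 m; N'_1 = 97·cos7.2° − 14·2.822 = 56.7; c'Δl = 22.30; W sinα = 12.2
Slice 2: Δl = 1.8/cos28.7° = 2.052 m; N'_2 = 117·cos28.7° − 30·2.052 = 41.1; c'Δl = 16.21; W sinα = 56.2
Slice 3: Δl = 2.0/cos50.6° = 3.151 m; N'_3 = 67·cos50.6° − 3·3.151 = 33.1; c'Δl = 24.89; W sinα = 51.8
Σc'Δl = 63.4 kN/m; ΣN' = 130.9 kN/m; ΣW sinα = 120.1 kN/m
Resisting = 63.4 + 130.9·tan34.2° = 63.4 + 88.9 = 152.3 kN/m
FS = 152.3 / 120.1 = 1.268

FS = 1.27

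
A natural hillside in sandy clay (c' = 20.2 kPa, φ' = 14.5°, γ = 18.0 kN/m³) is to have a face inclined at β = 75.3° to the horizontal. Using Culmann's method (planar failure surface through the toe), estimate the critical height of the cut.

H_c = 8.21 m

Culmann's analysis gives the critical failure plane at α_cr = (β + φ')/2 = (75.3 + 14.5)/2 = 44.9°, and the critical height
H_c = (4c'/γ) · sinβ cosφ' / [1 − cos(β − φ')]
    = (4·20.2/18.0) · sin75.3°·cos14.5° / [1 − cos(60.8°)]
    = 4.489 · 0.9673·0.9681 / [1 − 0.4879]
    = 4.489 · 0.9365 / 0.5121
    = 8.21 m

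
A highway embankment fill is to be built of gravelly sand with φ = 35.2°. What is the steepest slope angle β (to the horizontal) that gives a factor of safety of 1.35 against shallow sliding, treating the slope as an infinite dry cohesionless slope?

For an infinite dry cohesionless slope FS = tanφ/tanβ, so tanβ = tanφ / FS.
tanβ = tan35.2° / 1.35 = 0.7054 / 1.35 = 0.5225
β = arctan(0.5225) = 27.59°

β = 27.6°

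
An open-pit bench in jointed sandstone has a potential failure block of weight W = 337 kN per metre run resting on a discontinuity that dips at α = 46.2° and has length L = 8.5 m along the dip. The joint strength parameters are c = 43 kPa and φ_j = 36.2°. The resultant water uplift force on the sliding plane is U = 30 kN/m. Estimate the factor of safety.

Resolving the block weight along and normal to the plane and applying the Mohr–Coulomb strength on the joint:
N' = W cosα − U = 337·cos46.2° − 30 = 203.3 kN/m
Driving force T = W sinα = 337·sin46.2° = 243.2 kN/m
Resisting force R = c·L + N'·tanφ_j = 43·8.5 + 203.3·tan36.2° = 365.5 + 148.8 = 514.3 kN/m
FS = R / T = 514.3 / 243.2 = 2.114

FS = 2.11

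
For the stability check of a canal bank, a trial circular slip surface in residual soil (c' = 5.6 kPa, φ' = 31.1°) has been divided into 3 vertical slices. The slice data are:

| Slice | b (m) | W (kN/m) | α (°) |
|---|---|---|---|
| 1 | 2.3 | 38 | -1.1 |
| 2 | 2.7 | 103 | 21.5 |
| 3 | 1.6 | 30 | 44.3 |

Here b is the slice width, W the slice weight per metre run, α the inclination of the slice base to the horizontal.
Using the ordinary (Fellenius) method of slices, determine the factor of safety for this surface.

Ordinary method of slices: FS = Σ[c'·Δl_i + (W_i cosα_i)·tanφ'] / Σ W_i sinα_i, with Δl_i = b_i / cosα_i.
Slice 1: Δl = 2.3/cos(-1.1°) = 2.300 m; N'_1 = 38·cos(-1.1°) = 38.0; c'Δl = 12.88; W sinα = -0.7
Slice 2: Δl = 2.7/cos21.5° = 2.902 m; N'_2 = 103·cos21.5° = 95.8; c'Δl = 16.25; W sinα = 37.7
Slice 3: Δl = 1.6/cos44.3° = 2.236 m; N'_3 = 30·cos44.3° = 21.5; c'Δl = 12.52; W sinα = 21.0
Σc'Δl = 41.7 kN/m; ΣN' = 155.3 kN/m; ΣW sinα = 58.0 kN/m
Resisting = 41.7 + 155.3·tan31.1° = 41.7 + 93.7 = 135.3 kN/m
FS = 135.3 / 58.0 = 2.334

FS = 2.33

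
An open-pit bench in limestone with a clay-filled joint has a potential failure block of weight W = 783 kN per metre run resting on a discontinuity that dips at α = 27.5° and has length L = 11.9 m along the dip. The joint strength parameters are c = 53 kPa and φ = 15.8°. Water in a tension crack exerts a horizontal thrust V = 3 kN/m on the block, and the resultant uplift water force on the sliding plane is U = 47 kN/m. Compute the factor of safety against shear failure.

Resolving the block weight along and normal to the plane and applying the Mohr–Coulomb strength on the joint:
N' = W cosα − U − V sinα = 783·cos27.5° − 47 − 3·sin27.5° = 646.1 kN/m
Driving force T = W sinα + V cosα = 783·sin27.5° + 3·cos27.5° = 364.2 kN/m
Resisting force R = c·L + N'·tanφ = 53·11.9 + 646.1·tan15.8° = 630.7 + 182.8 = 813.5 kN/m
FS = R / T = 813.5 / 364.2 = 2.234

FS = 2.23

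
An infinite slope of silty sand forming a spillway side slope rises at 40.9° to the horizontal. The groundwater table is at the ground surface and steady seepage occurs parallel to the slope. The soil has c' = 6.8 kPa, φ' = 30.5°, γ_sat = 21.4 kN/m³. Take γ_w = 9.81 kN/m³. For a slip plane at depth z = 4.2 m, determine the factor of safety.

With seepage parallel to the slope and the water table at the surface, the effective normal stress on the slip plane uses the buoyant unit weight γ' = γ_sat − γ_w while the driving shear stress uses γ_sat:
FS = [c' + γ' z cos²β tanφ'] / [γ_sat z sinβ cosβ]
γ' = 21.4 − 9.81 = 11.59 kN/m³
Numerator = 6.8 + 11.59·4.2·cos²40.9°·tan30.5° = 6.8 + 11.59·4.2·0.5713·0.5890 = 23.182 kPa
Denominator = 21.4·4.2·sin40.9°·cos40.9° = 21.4·4.2·0.6547·0.7559 = 44.481 kPa
FS = 23.182 / 44.481 = 0.521

FS = 0.52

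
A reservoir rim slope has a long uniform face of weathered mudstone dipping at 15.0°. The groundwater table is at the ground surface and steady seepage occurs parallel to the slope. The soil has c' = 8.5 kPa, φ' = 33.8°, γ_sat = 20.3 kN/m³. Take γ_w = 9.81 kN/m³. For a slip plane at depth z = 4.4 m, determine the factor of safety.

FS = 1.67

With seepage parallel to the slope and the water table at the surface, the effective normal stress on the slip plane uses the buoyant unit weight γ' = γ_sat − γ_w while the driving shear stress uses γ_sat:
FS = [c' + γ' z cos²β tanφ'] / [γ_sat z sinβ cosβ]
γ' = 20.3 − 9.81 = 10.49 kN/m³
Numerator = 8.5 + 10.49·4.4·cos²15.0°·tan33.8° = 8.5 + 10.49·4.4·0.9330·0.6694 = 37.329 kPa
Denominator = 20.3·4.4·sin15.0°·cos15.0° = 20.3·4.4·0.2588·0.9659 = 22.330 kPa
FS = 37.329 / 22.330 = 1.672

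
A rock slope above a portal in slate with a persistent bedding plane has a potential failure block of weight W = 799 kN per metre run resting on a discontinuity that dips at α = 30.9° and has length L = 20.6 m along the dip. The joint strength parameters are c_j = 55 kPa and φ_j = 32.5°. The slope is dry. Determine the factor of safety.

FS = 3.83

Resolving the block weight along and normal to the plane and applying the Mohr–Coulomb strength on the joint:
N' = W cosα = 799·cos30.9° = 685.6 kN/m
Driving force T = W sinα = 799·sin30.9° = 410.3 kN/m
Resisting force R = c_j·L + N'·tanφ_j = 55·20.6 + 685.6·tan32.5° = 1133.0 + 436.8 = 1569.8 kN/m
FS = R / T = 1569.8 / 410.3 = 3.826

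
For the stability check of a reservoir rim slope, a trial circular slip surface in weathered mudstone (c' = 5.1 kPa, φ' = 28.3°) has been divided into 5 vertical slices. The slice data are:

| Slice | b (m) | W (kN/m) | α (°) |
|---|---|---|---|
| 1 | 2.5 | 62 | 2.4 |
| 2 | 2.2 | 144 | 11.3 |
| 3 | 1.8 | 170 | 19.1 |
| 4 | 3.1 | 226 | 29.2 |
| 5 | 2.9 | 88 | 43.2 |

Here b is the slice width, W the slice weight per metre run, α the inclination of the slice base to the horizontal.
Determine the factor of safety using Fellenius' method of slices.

Ordinary method of slices: FS = Σ[c'·Δl_i + (W_i cosα_i)·tanφ'] / Σ W_i sinα_i, with Δl_i = b_i / cosα_i.
Slice 1: Δl = 2.5/cos2.4° = 2.502 m; N'_1 = 62·cos2.4° = 61.9; c'Δl = 12.76; W sinα = 2.6
Slice 2: Δl = 2.2/cos11.3° = 2.243 m; N'_2 = 144·cos11.3° = 141.2; c'Δl = 11.44; W sinα = 28.2
Slice 3: Δl = 1.8/cos19.1° = 1.905 m; N'_3 = 170·cos19.1° = 160.6; c'Δl = 9.71; W sinα = 55.6
Slice 4: Δl = 3.1/cos29.2° = 3.551 m; N'_4 = 226·cos29.2° = 197.3; c'Δl = 18.11; W sinα = 110.3
Slice 5: Δl = 2.9/cos43.2° = 3.978 m; N'_5 = 88·cos43.2° = 64.1; c'Δl = 20.29; W sinα = 60.2
Σc'Δl = 72.3 kN/m; ΣN' = 625.2 kN/m; ΣW sinα = 256.9 kN/m
Resisting = 72.3 + 625.2·tan28.3° = 72.3 + 336.6 = 409.0 kN/m
FS = 409.0 / 256.9 = 1.592

FS = 1.59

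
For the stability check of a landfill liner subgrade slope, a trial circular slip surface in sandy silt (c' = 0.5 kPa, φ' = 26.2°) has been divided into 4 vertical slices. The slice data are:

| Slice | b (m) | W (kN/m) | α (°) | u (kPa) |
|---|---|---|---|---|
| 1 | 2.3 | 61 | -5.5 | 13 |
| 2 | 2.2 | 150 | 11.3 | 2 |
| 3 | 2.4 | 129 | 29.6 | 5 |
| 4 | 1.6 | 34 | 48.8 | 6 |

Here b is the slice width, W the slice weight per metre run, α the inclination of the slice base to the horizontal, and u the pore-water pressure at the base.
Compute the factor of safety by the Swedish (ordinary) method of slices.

FS = 1.26

Ordinary method of slices: FS = Σ[c'·Δl_i + (W_i cosα_i − u_i·Δl_i)·tanφ'] / Σ W_i sinα_i, with Δl_i = b_i / cosα_i.
Slice 1: Δl = 2.3/cos(-5.5°) = 2.311 m; N'_1 = 61·cos(-5.5°) − 13·2.311 = 30.7; c'Δl = 1.16; W sinα = -5.8
Slice 2: Δl = 2.2/cos11.3° = 2.243 m; N'_2 = 150·cos11.3° − 2·2.243 = 142.6; c'Δl = 1.12; W sinα = 29.4
Slice 3: Δl = 2.4/cos29.6° = 2.760 m; N'_3 = 129·cos29.6° − 5·2.760 = 98.4; c'Δl = 1.38; W sinα = 63.7
Slice 4: Δl = 1.6/cos48.8° = 2.429 m; N'_4 = 34·cos48.8° − 6·2.429 = 7.8; c'Δl = 1.21; W sinα = 25.6
Σc'Δl = 4.9 kN/m; ΣN' = 279.5 kN/m; ΣW sinα = 112.8 kN/m
Resisting = 4.9 + 279.5·tan26.2° = 4.9 + 137.5 = 142.4 kN/m
FS = 142.4 / 112.8 = 1.262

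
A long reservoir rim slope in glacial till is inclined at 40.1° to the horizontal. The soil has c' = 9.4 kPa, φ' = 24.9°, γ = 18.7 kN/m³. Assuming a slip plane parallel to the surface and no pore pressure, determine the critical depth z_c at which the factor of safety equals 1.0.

Setting FS = 1.00 in FS = [c' + γz cos²β tanφ'] / [γz sinβ cosβ] and solving for z:
z = c' / [γ cosβ (FS·sinβ − cosβ·tanφ')]
  = 9.4 / [18.7·cos40.1°·(1.00·sin40.1° − cos40.1°·tan24.9°)]
  = 9.4 / [18.7·0.7649·(1.00·0.6441 − 0.7649·0.4642)]
  = 9.4 / 4.1347 = 2.273 m

z_c = 2.27 m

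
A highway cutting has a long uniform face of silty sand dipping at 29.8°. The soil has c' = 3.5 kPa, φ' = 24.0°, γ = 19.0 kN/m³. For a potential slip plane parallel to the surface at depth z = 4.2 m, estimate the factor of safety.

For an infinite slope with a slip plane parallel to the surface (no pore pressure): FS = [c' + γz cos²β tanφ'] / [γz sinβ cosβ].
γz = 19.0·4.2 = 79.80 kN/m²
Numerator = 3.5 + 79.80·cos²29.8°·tan24.0° = 3.5 + 79.80·0.7530·0.4452 = 30.254 kPa
Denominator = 79.80·sin29.8°·cos29.8° = 79.80·0.4970·0.8678 = 34.414 kPa
FS = 30.254 / 34.414 = 0.879

FS = 0.88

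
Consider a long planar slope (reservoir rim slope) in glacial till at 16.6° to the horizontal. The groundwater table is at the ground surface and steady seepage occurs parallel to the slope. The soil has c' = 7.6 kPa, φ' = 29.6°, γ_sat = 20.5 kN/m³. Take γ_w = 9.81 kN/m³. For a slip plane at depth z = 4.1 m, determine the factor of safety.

FS = 1.32

With seepage parallel to the slope and the water table at the surface, the effective normal stress on the slip plane uses the buoyant unit weight γ' = γ_sat − γ_w while the driving shear stress uses γ_sat:
FS = [c' + γ' z cos²β tanφ'] / [γ_sat z sinβ cosβ]
γ' = 20.5 − 9.81 = 10.69 kN/m³
Numerator = 7.6 + 10.69·4.1·cos²16.6°·tan29.6° = 7.6 + 10.69·4.1·0.9184·0.5681 = 30.466 kPa
Denominator = 20.5·4.1·sin16.6°·cos16.6° = 20.5·4.1·0.2857·0.9583 = 23.011 kPa
FS = 30.466 / 23.011 = 1.324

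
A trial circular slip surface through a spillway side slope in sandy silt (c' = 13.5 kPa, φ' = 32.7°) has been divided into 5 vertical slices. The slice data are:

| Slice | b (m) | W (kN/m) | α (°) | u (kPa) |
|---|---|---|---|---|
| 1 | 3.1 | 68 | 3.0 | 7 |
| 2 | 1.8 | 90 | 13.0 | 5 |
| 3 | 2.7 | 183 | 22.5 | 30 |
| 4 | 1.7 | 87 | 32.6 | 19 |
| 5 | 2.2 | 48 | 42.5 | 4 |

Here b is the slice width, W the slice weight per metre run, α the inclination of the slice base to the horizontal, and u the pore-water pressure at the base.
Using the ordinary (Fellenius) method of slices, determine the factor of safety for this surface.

Ordinary method of slices: FS = Σ[c'·Δl_i + (W_i cosα_i − u_i·Δl_i)·tanφ'] / Σ W_i sinα_i, with Δl_i = b_i / cosα_i.
Slice 1: Δl = 3.1/cos3.0° = 3.104 m; N'_1 = 68·cos3.0° − 7·3.104 = 46.2; c'Δl = 41.91; W sinα = 3.6
Slice 2: Δl = 1.8/cos13.0° = 1.847 m; N'_2 = 90·cos13.0° − 5·1.847 = 78.5; c'Δl = 24.94; W sinα = 20.2
Slice 3: Δl = 2.7/cos22.5° = 2.922 m; N'_3 = 183·cos22.5° − 30·2.922 = 81.4; c'Δl = 39.45; W sinα = 70.0
Slice 4: Δl = 1.7/cos32.6° = 2.018 m; N'_4 = 87·cos32.6° − 19·2.018 = 35.0; c'Δl = 27.24; W sinα = 46.9
Slice 5: Δl = 2.2/cos42.5° = 2.984 m; N'_5 = 48·cos42.5° − 4·2.984 = 23.5; c'Δl = 40.28; W sinα = 32.4
Σc'Δl = 173.8 kN/m; ΣN' = 264.4 kN/m; ΣW sinα = 173.1 kN/m
Resisting = 173.8 + 264.4·tan32.7° = 173.8 + 169.8 = 343.6 kN/m
FS = 343.6 / 173.1 = 1.984

FS = 1.98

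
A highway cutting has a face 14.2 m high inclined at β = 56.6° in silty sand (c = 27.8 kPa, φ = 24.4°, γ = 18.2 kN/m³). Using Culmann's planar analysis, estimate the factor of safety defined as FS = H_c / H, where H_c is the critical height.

FS = 2.13

H_c = (4c/γ) · sinβ cosφ / [1 − cos(β − φ)]
    = (4·27.8/18.2) · sin56.6°·cos24.4° / [1 − cos32.2°]
    = 6.110 · 0.7603 / 0.1538 = 30.20 m
FS = H_c / H = 30.20 / 14.2 = 2.127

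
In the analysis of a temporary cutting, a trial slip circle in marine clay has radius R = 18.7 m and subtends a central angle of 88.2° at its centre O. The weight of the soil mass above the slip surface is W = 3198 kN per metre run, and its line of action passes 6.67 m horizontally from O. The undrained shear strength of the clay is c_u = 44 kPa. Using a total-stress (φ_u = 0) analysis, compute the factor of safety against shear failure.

FS = 1.11

Taking moments about the centre O, the resisting moment is provided by the undrained shear strength acting along the arc:
Arc length L_a = R·θ = 18.7·(88.2°·π/180) = 18.7·1.5394 = 28.79 m
M_R = c_u·L_a·R = 44·28.79·18.7 = 23685.5 kN·m/m
M_D = W·d = 3198·6.67 = 21330.7 kN·m/m
FS = M_R / M_D = 23685.5 / 21330.7 = 1.110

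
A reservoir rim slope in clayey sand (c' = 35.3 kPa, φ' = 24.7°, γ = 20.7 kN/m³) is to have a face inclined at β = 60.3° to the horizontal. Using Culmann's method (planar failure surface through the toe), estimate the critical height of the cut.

H_c = 28.80 m

Culmann's analysis gives the critical failure plane at α_cr = (β + φ')/2 = (60.3 + 24.7)/2 = 42.5°, and the critical height
H_c = (4c'/γ) · sinβ cosφ' / [1 − cos(β − φ')]
    = (4·35.3/20.7) · sin60.3°·cos24.7° / [1 − cos(35.6°)]
    = 6.821 · 0.8686·0.9085 / [1 − 0.8131]
    = 6.821 · 0.7892 / 0.1869
    = 28.80 m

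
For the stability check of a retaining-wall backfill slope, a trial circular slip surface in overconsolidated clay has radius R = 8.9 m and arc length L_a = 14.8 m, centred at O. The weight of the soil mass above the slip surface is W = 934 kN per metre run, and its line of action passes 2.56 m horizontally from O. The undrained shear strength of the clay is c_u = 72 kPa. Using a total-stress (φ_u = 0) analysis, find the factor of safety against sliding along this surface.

Taking moments about the centre O, the resisting moment is provided by the undrained shear strength acting along the arc:
M_R = c_u·L_a·R = 72·14.80·8.9 = 9483.8 kN·m/m
M_D = W·d = 934·2.56 = 2391.0 kN·m/m
FS = M_R / M_D = 9483.8 / 2391.0 = 3.966

FS = 3.97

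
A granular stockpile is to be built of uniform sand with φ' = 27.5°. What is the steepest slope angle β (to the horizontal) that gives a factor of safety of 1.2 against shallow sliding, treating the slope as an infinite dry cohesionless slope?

For an infinite dry cohesionless slope FS = tanφ'/tanβ, so tanβ = tanφ' / FS.
tanβ = tan27.5° / 1.2 = 0.5206 / 1.2 = 0.4338
β = arctan(0.4338) = 23.45°

β = 23.5°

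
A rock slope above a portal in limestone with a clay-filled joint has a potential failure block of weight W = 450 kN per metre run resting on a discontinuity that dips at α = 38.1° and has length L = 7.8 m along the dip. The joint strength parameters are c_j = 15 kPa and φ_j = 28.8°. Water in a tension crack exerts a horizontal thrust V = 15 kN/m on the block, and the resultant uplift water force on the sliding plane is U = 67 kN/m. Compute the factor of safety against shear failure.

Resolving the block weight along and normal to the plane and applying the Mohr–Coulomb strength on the joint:
N' = W cosα − U − V sinα = 450·cos38.1° − 67 − 15·sin38.1° = 277.9 kN/m
Driving force T = W sinα + V cosα = 450·sin38.1° + 15·cos38.1° = 289.5 kN/m
Resisting force R = c_j·L + N'·tanφ_j = 15·7.8 + 277.9·tan28.8° = 117.0 + 152.8 = 269.8 kN/m
FS = R / T = 269.8 / 289.5 = 0.932

FS = 0.93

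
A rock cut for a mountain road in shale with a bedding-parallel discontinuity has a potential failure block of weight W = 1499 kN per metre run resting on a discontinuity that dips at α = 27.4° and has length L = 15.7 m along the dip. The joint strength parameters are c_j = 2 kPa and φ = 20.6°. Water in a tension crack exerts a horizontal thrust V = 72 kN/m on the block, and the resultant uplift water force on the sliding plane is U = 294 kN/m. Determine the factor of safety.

FS = 0.54

Resolving the block weight along and normal to the plane and applying the Mohr–Coulomb strength on the joint:
N' = W cosα − U − V sinα = 1499·cos27.4° − 294 − 72·sin27.4° = 1003.7 kN/m
Driving force T = W sinα + V cosα = 1499·sin27.4° + 72·cos27.4° = 753.8 kN/m
Resisting force R = c_j·L + N'·tanφ = 2·15.7 + 1003.7·tan20.6° = 31.4 + 377.3 = 408.7 kN/m
FS = R / T = 408.7 / 753.8 = 0.542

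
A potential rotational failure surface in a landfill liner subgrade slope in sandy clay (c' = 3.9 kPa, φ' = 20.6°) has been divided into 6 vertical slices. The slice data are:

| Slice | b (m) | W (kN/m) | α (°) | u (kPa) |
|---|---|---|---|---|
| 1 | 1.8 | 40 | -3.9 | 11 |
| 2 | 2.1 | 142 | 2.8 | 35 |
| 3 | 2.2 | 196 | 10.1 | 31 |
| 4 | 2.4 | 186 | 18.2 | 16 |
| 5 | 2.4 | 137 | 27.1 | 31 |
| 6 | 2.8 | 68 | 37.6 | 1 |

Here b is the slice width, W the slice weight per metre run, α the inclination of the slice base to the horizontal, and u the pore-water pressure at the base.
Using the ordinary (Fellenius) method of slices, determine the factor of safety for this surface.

Ordinary method of slices: FS = Σ[c'·Δl_i + (W_i cosα_i − u_i·Δl_i)·tanφ'] / Σ W_i sinα_i, with Δl_i = b_i / cosα_i.
Slice 1: Δl = 1.8/cos(-3.9°) = 1.804 m; N'_1 = 40·cos(-3.9°) − 11·1.804 = 20.1; c'Δl = 7.04; W sinα = -2.7
Slice 2: Δl = 2.1/cos2.8° = 2.103 m; N'_2 = 142·cos2.8° − 35·2.103 = 68.2; c'Δl = 8.20; W sinα = 6.9
Slice 3: Δl = 2.2/cos10.1° = 2.235 m; N'_3 = 196·cos10.1° − 31·2.235 = 123.7; c'Δl = 8.72; W sinα = 34.4
Slice 4: Δl = 2.4/cos18.2° = 2.526 m; N'_4 = 186·cos18.2° − 16·2.526 = 136.3; c'Δl = 9.85; W sinα = 58.1
Slice 5: Δl = 2.4/cos27.1° = 2.696 m; N'_5 = 137·cos27.1° − 31·2.696 = 38.4; c'Δl = 10.51; W sinα = 62.4
Slice 6: Δl = 2.8/cos37.6° = 3.534 m; N'_6 = 68·cos37.6° − 1·3.534 = 50.3; c'Δl = 13.78; W sinα = 41.5
Σc'Δl = 58.1 kN/m; ΣN' = 437.0 kN/m; ΣW sinα = 200.6 kN/m
Resisting = 58.1 + 437.0·tan20.6° = 58.1 + 164.3 = 222.4 kN/m
FS = 222.4 / 200.6 = 1.109

FS = 1.11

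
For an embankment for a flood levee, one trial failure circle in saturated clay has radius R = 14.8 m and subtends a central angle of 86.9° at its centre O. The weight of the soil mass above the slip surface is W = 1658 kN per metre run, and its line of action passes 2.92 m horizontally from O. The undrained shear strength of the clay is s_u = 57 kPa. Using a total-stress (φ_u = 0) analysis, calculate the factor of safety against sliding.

Taking moments about the centre O, the resisting moment is provided by the undrained shear strength acting along the arc:
Arc length L_a = R·θ = 14.8·(86.9°·π/180) = 14.8·1.5167 = 22.45 m
M_R = s_u·L_a·R = 57·22.45·14.8 = 18936.3 kN·m/m
M_D = W·d = 1658·2.92 = 4841.4 kN·m/m
FS = M_R / M_D = 18936.3 / 4841.4 = 3.911

FS = 3.91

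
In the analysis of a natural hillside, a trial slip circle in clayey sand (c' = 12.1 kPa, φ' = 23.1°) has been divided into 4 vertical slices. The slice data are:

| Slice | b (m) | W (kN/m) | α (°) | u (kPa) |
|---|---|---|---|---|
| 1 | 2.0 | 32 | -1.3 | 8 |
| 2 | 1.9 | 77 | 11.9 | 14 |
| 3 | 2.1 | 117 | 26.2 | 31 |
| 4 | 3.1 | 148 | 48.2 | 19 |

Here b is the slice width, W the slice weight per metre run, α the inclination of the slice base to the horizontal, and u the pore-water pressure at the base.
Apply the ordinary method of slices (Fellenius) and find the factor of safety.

Ordinary method of slices: FS = Σ[c'·Δl_i + (W_i cosα_i − u_i·Δl_i)·tanφ'] / Σ W_i sinα_i, with Δl_i = b_i / cosα_i.
Slice 1: Δl = 2.0/cos(-1.3°) = 2.001 m; N'_1 = 32·cos(-1.3°) − 8·2.001 = 16.0; c'Δl = 24.21; W sinα = -0.7
Slice 2: Δl = 1.9/cos11.9° = 1.942 m; N'_2 = 77·cos11.9° − 14·1.942 = 48.2; c'Δl = 23.49; W sinα = 15.9
Slice 3: Δl = 2.1/cos26.2° = 2.340 m; N'_3 = 117·cos26.2° − 31·2.340 = 32.4; c'Δl = 28.32; W sinα = 51.7
Slice 4: Δl = 3.1/cos48.2° = 4.651 m; N'_4 = 148·cos48.2° − 19·4.651 = 10.3; c'Δl = 56.28; W sinα = 110.3
Σc'Δl = 132.3 kN/m; ΣN' = 106.9 kN/m; ΣW sinα = 177.1 kN/m
Resisting = 132.3 + 106.9·tan23.1° = 132.3 + 45.6 = 177.9 kN/m
FS = 177.9 / 177.1 = 1.004

FS = 1.00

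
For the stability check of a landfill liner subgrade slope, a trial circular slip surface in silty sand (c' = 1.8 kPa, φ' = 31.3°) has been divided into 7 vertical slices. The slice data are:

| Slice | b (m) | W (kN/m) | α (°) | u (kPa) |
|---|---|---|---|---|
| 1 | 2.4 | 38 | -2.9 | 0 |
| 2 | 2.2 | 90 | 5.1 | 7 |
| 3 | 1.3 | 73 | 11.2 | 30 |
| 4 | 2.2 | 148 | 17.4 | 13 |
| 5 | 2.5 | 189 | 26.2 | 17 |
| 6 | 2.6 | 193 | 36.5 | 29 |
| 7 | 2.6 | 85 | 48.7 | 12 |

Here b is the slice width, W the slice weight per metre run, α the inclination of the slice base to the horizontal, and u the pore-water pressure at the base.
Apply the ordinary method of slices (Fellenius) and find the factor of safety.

Ordinary method of slices: FS = Σ[c'·Δl_i + (W_i cosα_i − u_i·Δl_i)·tanφ'] / Σ W_i sinα_i, with Δl_i = b_i / cosα_i.
Slice 1: Δl = 2.4/cos(-2.9°) = 2.403 m; N'_1 = 38·cos(-2.9°) − 0·2.403 = 38.0; c'Δl = 4.33; W sinα = -1.9
Slice 2: Δl = 2.2/cos5.1° = 2.209 m; N'_2 = 90·cos5.1° − 7·2.209 = 74.2; c'Δl = 3.98; W sinα = 8.0
Slice 3: Δl = 1.3/cos11.2° = 1.325 m; N'_3 = 73·cos11.2° − 30·1.325 = 31.9; c'Δl = 2.39; W sinα = 14.2
Slice 4: Δl = 2.2/cos17.4° = 2.305 m; N'_4 = 148·cos17.4° − 13·2.305 = 111.3; c'Δl = 4.15; W sinα = 44.3
Slice 5: Δl = 2.5/cos26.2° = 2.786 m; N'_5 = 189·cos26.2° − 17·2.786 = 122.2; c'Δl = 5.02; W sinα = 83.4
Slice 6: Δl = 2.6/cos36.5° = 3.234 m; N'_6 = 193·cos36.5° − 29·3.234 = 61.3; c'Δl = 5.82; W sinα = 114.8
Slice 7: Δl = 2.6/cos48.7° = 3.939 m; N'_7 = 85·cos48.7° − 12·3.939 = 8.8; c'Δl = 7.09; W sinα = 63.9
Σc'Δl = 32.8 kN/m; ΣN' = 447.6 kN/m; ΣW sinα = 326.6 kN/m
Resisting = 32.8 + 447.6·tan31.3° = 32.8 + 272.2 = 304.9 kN/m
FS = 304.9 / 326.6 = 0.934

FS = 0.93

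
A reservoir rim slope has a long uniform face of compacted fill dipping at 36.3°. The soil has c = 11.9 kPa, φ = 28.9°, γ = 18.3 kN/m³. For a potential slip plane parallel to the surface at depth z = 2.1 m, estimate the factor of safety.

FS = 1.40

For an infinite slope with a slip plane parallel to the surface (no pore pressure): FS = [c + γz cos²β tanφ] / [γz sinβ cosβ].
γz = 18.3·2.1 = 38.43 kN/m²
Numerator = 11.9 + 38.43·cos²36.3°·tan28.9° = 11.9 + 38.43·0.6495·0.5520 = 25.679 kPa
Denominator = 38.43·sin36.3°·cos36.3° = 38.43·0.5920·0.8059 = 18.336 kPa
FS = 25.679 / 18.336 = 1.401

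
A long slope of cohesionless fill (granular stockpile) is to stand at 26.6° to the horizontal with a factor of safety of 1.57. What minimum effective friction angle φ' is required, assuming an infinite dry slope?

FS = tanφ'/tanβ ⇒ tanφ' = FS · tanβ = 1.57 · tan26.6° = 0.7862
φ' = arctan(0.7862) = 38.17°

φ' = 38.2°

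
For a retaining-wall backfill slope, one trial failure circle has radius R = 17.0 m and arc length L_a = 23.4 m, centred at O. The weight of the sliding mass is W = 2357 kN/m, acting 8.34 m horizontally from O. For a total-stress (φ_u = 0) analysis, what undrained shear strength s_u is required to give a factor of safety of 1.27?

FS = s_u·L_a·R / (W·d), so s_u = FS·W·d / (L_a·R).
s_u = 1.27·2357·8.34 / (23.40·17.0) = 24964.9 / 397.80 = 62.76 kPa

s_u = 62.8 kPa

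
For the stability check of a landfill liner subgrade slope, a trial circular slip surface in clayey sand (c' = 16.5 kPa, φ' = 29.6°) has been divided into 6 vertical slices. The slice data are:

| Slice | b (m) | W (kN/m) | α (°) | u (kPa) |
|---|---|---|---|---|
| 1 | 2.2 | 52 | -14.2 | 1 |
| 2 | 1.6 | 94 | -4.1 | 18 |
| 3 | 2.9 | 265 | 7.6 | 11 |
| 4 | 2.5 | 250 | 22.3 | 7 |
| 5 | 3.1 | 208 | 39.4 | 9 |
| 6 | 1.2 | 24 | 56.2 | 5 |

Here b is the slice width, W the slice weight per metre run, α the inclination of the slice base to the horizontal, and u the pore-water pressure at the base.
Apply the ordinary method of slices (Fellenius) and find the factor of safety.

Ordinary method of slices: FS = Σ[c'·Δl_i + (W_i cosα_i − u_i·Δl_i)·tanφ'] / Σ W_i sinα_i, with Δl_i = b_i / cosα_i.
Slice 1: Δl = 2.2/cos(-14.2°) = 2.269 m; N'_1 = 52·cos(-14.2°) − 1·2.269 = 48.1; c'Δl = 37.44; W sinα = -12.8
Slice 2: Δl = 1.6/cos(-4.1°) = 1.604 m; N'_2 = 94·cos(-4.1°) − 18·1.604 = 64.9; c'Δl = 26.47; W sinα = -6.7
Slice 3: Δl = 2.9/cos7.6° = 2.926 m; N'_3 = 265·cos7.6° − 11·2.926 = 230.5; c'Δl = 48.27; W sinα = 35.0
Slice 4: Δl = 2.5/cos22.3° = 2.702 m; N'_4 = 250·cos22.3° − 7·2.702 = 212.4; c'Δl = 44.58; W sinα = 94.9
Slice 5: Δl = 3.1/cos39.4° = 4.012 m; N'_5 = 208·cos39.4° − 9·4.012 = 124.6; c'Δl = 66.19; W sinα = 132.0
Slice 6: Δl = 1.2/cos56.2° = 2.157 m; N'_6 = 24·cos56.2° − 5·2.157 = 2.6; c'Δl = 35.59; W sinα = 19.9
Σc'Δl = 258.6 kN/m; ΣN' = 683.1 kN/m; ΣW sinα = 262.4 kN/m
Resisting = 258.6 + 683.1·tan29.6° = 258.6 + 388.1 = 646.6 kN/m
FS = 646.6 / 262.4 = 2.464

FS = 2.46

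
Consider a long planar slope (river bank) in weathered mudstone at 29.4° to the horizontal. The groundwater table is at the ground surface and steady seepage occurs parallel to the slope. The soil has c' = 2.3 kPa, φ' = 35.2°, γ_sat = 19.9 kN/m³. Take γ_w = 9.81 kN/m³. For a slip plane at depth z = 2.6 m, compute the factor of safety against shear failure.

With seepage parallel to the slope and the water table at the surface, the effective normal stress on the slip plane uses the buoyant unit weight γ' = γ_sat − γ_w while the driving shear stress uses γ_sat:
FS = [c' + γ' z cos²β tanφ'] / [γ_sat z sinβ cosβ]
γ' = 19.9 − 9.81 = 10.09 kN/m³
Numerator = 2.3 + 10.09·2.6·cos²29.4°·tan35.2° = 2.3 + 10.09·2.6·0.7590·0.7054 = 16.346 kPa
Denominator = 19.9·2.6·sin29.4°·cos29.4° = 19.9·2.6·0.4909·0.8712 = 22.128 kPa
FS = 16.346 / 22.128 = 0.739

FS = 0.74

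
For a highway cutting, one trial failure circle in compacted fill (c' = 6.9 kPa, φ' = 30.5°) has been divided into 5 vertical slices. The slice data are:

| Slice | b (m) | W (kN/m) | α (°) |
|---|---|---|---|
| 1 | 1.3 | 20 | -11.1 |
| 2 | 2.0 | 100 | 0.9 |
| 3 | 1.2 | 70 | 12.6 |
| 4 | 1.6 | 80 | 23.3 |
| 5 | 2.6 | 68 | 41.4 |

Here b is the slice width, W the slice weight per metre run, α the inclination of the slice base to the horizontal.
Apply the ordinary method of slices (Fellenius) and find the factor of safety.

FS = 2.81

Ordinary method of slices: FS = Σ[c'·Δl_i + (W_i cosα_i)·tanφ'] / Σ W_i sinα_i, with Δl_i = b_i / cosα_i.
Slice 1: Δl = 1.3/cos(-11.1°) = 1.325 m; N'_1 = 20·cos(-11.1°) = 19.6; c'Δl = 9.14; W sinα = -3.9
Slice 2: Δl = 2.0/cos0.9° = 2.000 m; N'_2 = 100·cos0.9° = 100.0; c'Δl = 13.80; W sinα = 1.6
Slice 3: Δl = 1.2/cos12.6° = 1.230 m; N'_3 = 70·cos12.6° = 68.3; c'Δl = 8.48; W sinα = 15.3
Slice 4: Δl = 1.6/cos23.3° = 1.742 m; N'_4 = 80·cos23.3° = 73.5; c'Δl = 12.02; W sinα = 31.6
Slice 5: Δl = 2.6/cos41.4° = 3.466 m; N'_5 = 68·cos41.4° = 51.0; c'Δl = 23.92; W sinα = 45.0
Σc'Δl = 67.4 kN/m; ΣN' = 312.4 kN/m; ΣW sinα = 89.6 kN/m
Resisting = 67.4 + 312.4·tan30.5° = 67.4 + 184.0 = 251.4 kN/m
FS = 251.4 / 89.6 = 2.806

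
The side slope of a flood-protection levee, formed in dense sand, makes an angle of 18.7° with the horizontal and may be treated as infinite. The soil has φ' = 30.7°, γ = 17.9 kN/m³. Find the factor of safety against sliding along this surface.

For a dry cohesionless infinite slope the factor of safety is FS = tanφ' / tanβ.
FS = tan30.7° / tan18.7° = 0.5938 / 0.3385 = 1.754

FS = 1.75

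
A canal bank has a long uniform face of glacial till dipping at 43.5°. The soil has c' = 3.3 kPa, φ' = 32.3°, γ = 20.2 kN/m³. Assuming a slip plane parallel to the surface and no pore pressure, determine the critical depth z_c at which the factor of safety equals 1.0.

Setting FS = 1.00 in FS = [c' + γz cos²β tanφ'] / [γz sinβ cosβ] and solving for z:
z = c' / [γ cosβ (FS·sinβ − cosβ·tanφ')]
  = 3.3 / [20.2·cos43.5°·(1.00·sin43.5° − cos43.5°·tan32.3°)]
  = 3.3 / [20.2·0.7254·(1.00·0.6884 − 0.7254·0.6322)]
  = 3.3 / 3.3670 = 0.980 m

z_c = 0.98 m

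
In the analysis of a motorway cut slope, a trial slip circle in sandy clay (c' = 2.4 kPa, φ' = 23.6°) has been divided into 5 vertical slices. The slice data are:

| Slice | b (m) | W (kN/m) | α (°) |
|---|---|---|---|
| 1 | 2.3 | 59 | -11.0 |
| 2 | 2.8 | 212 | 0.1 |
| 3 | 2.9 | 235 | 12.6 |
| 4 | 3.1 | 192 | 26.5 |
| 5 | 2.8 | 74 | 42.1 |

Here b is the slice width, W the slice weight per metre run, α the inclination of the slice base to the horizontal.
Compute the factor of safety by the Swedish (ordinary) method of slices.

FS = 2.02

Ordinary method of slices: FS = Σ[c'·Δl_i + (W_i cosα_i)·tanφ'] / Σ W_i sinα_i, with Δl_i = b_i / cosα_i.
Slice 1: Δl = 2.3/cos(-11.0°) = 2.343 m; N'_1 = 59·cos(-11.0°) = 57.9; c'Δl = 5.62; W sinα = -11.3
Slice 2: Δl = 2.8/cos0.1° = 2.800 m; N'_2 = 212·cos0.1° = 212.0; c'Δl = 6.72; W sinα = 0.4
Slice 3: Δl = 2.9/cos12.6° = 2.972 m; N'_3 = 235·cos12.6° = 229.3; c'Δl = 7.13; W sinα = 51.3
Slice 4: Δl = 3.1/cos26.5° = 3.464 m; N'_4 = 192·cos26.5° = 171.8; c'Δl = 8.31; W sinα = 85.7
Slice 5: Δl = 2.8/cos42.1° = 3.774 m; N'_5 = 74·cos42.1° = 54.9; c'Δl = 9.06; W sinα = 49.6
Σc'Δl = 36.8 kN/m; ΣN' = 726.0 kN/m; ΣW sinα = 175.7 kN/m
Resisting = 36.8 + 726.0·tan23.6° = 36.8 + 317.2 = 354.0 kN/m
FS = 354.0 / 175.7 = 2.015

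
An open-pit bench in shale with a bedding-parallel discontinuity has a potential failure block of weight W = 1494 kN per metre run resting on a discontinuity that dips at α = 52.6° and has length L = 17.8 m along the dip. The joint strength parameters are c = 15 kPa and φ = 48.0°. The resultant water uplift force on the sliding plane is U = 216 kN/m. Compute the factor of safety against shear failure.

Resolving the block weight along and normal to the plane and applying the Mohr–Coulomb strength on the joint:
N' = W cosα − U = 1494·cos52.6° − 216 = 691.4 kN/m
Driving force T = W sinα = 1494·sin52.6° = 1186.9 kN/m
Resisting force R = c·L + N'·tanφ = 15·17.8 + 691.4·tan48.0° = 267.0 + 767.9 = 1034.9 kN/m
FS = R / T = 1034.9 / 1186.9 = 0.872

FS = 0.87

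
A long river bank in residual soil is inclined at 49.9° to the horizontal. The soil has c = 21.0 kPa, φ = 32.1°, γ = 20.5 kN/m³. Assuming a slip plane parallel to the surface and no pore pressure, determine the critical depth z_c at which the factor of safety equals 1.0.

Setting FS = 1.00 in FS = [c + γz cos²β tanφ] / [γz sinβ cosβ] and solving for z:
z = c / [γ cosβ (FS·sinβ − cosβ·tanφ)]
  = 21.0 / [20.5·cos49.9°·(1.00·sin49.9° − cos49.9°·tan32.1°)]
  = 21.0 / [20.5·0.6441·(1.00·0.7649 − 0.6441·0.6273)]
  = 21.0 / 4.7650 = 4.407 m

z_c = 4.41 m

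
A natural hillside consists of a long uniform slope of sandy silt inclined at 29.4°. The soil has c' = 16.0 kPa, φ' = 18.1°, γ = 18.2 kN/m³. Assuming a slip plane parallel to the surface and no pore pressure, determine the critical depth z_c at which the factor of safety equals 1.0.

z_c = 4.89 m

Setting FS = 1.00 in FS = [c' + γz cos²β tanφ'] / [γz sinβ cosβ] and solving for z:
z = c' / [γ cosβ (FS·sinβ − cosβ·tanφ')]
  = 16.0 / [18.2·cos29.4°·(1.00·sin29.4° − cos29.4°·tan18.1°)]
  = 16.0 / [18.2·0.8712·(1.00·0.4909 − 0.8712·0.3269)]
  = 16.0 / 3.2687 = 4.895 m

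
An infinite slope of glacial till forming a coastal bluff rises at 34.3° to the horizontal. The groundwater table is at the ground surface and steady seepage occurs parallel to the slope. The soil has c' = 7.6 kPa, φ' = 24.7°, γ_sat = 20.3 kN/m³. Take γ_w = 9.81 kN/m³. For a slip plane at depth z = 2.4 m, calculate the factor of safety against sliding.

FS = 0.68

With seepage parallel to the slope and the water table at the surface, the effective normal stress on the slip plane uses the buoyant unit weight γ' = γ_sat − γ_w while the driving shear stress uses γ_sat:
FS = [c' + γ' z cos²β tanφ'] / [γ_sat z sinβ cosβ]
γ' = 20.3 − 9.81 = 10.49 kN/m³
Numerator = 7.6 + 10.49·2.4·cos²34.3°·tan24.7° = 7.6 + 10.49·2.4·0.6824·0.4599 = 15.502 kPa
Denominator = 20.3·2.4·sin34.3°·cos34.3° = 20.3·2.4·0.5635·0.8261 = 22.681 kPa
FS = 15.502 / 22.681 = 0.684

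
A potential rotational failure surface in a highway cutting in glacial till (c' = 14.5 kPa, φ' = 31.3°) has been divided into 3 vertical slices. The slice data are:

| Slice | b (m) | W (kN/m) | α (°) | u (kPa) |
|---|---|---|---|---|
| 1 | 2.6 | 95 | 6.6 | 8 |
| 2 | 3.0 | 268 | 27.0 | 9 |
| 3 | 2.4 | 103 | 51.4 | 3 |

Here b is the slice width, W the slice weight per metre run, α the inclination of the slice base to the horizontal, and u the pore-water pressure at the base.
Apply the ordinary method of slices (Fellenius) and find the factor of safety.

FS = 1.62

Ordinary method of slices: FS = Σ[c'·Δl_i + (W_i cosα_i − u_i·Δl_i)·tanφ'] / Σ W_i sinα_i, with Δl_i = b_i / cosα_i.
Slice 1: Δl = 2.6/cos6.6° = 2.617 m; N'_1 = 95·cos6.6° − 8·2.617 = 73.4; c'Δl = 37.95; W sinα = 10.9
Slice 2: Δl = 3.0/cos27.0° = 3.367 m; N'_2 = 268·cos27.0° − 9·3.367 = 208.5; c'Δl = 48.82; W sinα = 121.7
Slice 3: Δl = 2.4/cos51.4° = 3.847 m; N'_3 = 103·cos51.4° − 3·3.847 = 52.7; c'Δl = 55.78; W sinα = 80.5
Σc'Δl = 142.6 kN/m; ΣN' = 334.6 kN/m; ΣW sinα = 213.1 kN/m
Resisting = 142.6 + 334.6·tan31.3° = 142.6 + 203.5 = 346.0 kN/m
FS = 346.0 / 213.1 = 1.624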